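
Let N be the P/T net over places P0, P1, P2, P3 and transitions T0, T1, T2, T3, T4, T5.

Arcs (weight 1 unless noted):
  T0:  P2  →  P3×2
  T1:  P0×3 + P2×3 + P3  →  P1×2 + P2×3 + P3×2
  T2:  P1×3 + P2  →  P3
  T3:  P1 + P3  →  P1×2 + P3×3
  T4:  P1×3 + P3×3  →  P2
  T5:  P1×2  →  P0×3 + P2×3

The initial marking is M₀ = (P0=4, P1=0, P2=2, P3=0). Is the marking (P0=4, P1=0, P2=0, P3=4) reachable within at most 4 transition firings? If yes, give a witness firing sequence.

YES — reachable via ⟨T0, T0⟩ (2 firings)

step 1: fire T0:  (P0=4, P1=0, P2=2, P3=0) → (P0=4, P1=0, P2=1, P3=2)
step 2: fire T0:  (P0=4, P1=0, P2=1, P3=2) → (P0=4, P1=0, P2=0, P3=4)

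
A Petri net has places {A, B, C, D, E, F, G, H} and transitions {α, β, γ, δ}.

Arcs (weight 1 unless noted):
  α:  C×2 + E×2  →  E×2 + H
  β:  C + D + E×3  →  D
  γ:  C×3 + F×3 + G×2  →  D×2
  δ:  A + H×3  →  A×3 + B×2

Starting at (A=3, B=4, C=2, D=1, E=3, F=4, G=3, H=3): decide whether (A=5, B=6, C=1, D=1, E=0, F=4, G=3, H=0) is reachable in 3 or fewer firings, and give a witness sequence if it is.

YES — reachable via ⟨β, δ⟩ (2 firings)

step 1: fire β:  (A=3, B=4, C=2, D=1, E=3, F=4, G=3, H=3) → (A=3, B=4, C=1, D=1, E=0, F=4, G=3, H=3)
step 2: fire δ:  (A=3, B=4, C=1, D=1, E=0, F=4, G=3, H=3) → (A=5, B=6, C=1, D=1, E=0, F=4, G=3, H=0)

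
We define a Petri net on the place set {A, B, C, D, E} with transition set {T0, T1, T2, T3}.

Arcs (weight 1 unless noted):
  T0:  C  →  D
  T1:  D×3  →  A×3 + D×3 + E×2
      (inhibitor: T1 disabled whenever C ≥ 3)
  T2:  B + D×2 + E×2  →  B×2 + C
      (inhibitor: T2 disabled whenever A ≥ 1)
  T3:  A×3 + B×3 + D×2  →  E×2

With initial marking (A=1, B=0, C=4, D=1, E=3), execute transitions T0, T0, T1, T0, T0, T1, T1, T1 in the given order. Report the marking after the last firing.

(A=13, B=0, C=0, D=5, E=11)

step 1: fire T0:  (A=1, B=0, C=4, D=1, E=3) → (A=1, B=0, C=3, D=2, E=3)
step 2: fire T0:  (A=1, B=0, C=3, D=2, E=3) → (A=1, B=0, C=2, D=3, E=3)
step 3: fire T1:  (A=1, B=0, C=2, D=3, E=3) → (A=4, B=0, C=2, D=3, E=5)
step 4: fire T0:  (A=4, B=0, C=2, D=3, E=5) → (A=4, B=0, C=1, D=4, E=5)
step 5: fire T0:  (A=4, B=0, C=1, D=4, E=5) → (A=4, B=0, C=0, D=5, E=5)
step 6: fire T1:  (A=4, B=0, C=0, D=5, E=5) → (A=7, B=0, C=0, D=5, E=7)
step 7: fire T1:  (A=7, B=0, C=0, D=5, E=7) → (A=10, B=0, C=0, D=5, E=9)
step 8: fire T1:  (A=10, B=0, C=0, D=5, E=9) → (A=13, B=0, C=0, D=5, E=11)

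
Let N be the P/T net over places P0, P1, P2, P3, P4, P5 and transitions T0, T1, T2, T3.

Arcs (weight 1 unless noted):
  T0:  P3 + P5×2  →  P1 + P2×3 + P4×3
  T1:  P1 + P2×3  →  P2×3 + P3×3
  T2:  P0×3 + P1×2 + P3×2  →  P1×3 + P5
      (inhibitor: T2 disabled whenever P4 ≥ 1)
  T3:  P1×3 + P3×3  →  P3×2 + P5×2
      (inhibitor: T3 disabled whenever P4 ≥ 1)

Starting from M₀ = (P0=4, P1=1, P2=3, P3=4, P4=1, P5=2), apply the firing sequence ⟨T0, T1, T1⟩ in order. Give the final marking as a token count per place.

step 1: fire T0:  (P0=4, P1=1, P2=3, P3=4, P4=1, P5=2) → (P0=4, P1=2, P2=6, P3=3, P4=4, P5=0)
step 2: fire T1:  (P0=4, P1=2, P2=6, P3=3, P4=4, P5=0) → (P0=4, P1=1, P2=6, P3=6, P4=4, P5=0)
step 3: fire T1:  (P0=4, P1=1, P2=6, P3=6, P4=4, P5=0) → (P0=4, P1=0, P2=6, P3=9, P4=4, P5=0)

(P0=4, P1=0, P2=6, P3=9, P4=4, P5=0)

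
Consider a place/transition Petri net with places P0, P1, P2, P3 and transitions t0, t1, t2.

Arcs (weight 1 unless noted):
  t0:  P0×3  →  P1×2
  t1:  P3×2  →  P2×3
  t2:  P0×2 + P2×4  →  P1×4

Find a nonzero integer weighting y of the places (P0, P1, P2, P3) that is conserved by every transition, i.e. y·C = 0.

y = (P0:2, P1:3, P2:2, P3:3)

Incidence matrix C (rows=places, cols=transitions):
       t0   t1   t2
   P0  -3    0   -2
   P1   2    0    4
   P2   0    3   -4
   P3   0   -2    0

Candidate y = [2, 3, 2, 3]; check y·C column-wise:
  col t0: 2·-3 + 3·2 + 2·0 + 3·0 = 0
  col t1: 2·0 + 3·0 + 2·3 + 3·-2 = 0
  col t2: 2·-2 + 3·4 + 2·-4 + 3·0 = 0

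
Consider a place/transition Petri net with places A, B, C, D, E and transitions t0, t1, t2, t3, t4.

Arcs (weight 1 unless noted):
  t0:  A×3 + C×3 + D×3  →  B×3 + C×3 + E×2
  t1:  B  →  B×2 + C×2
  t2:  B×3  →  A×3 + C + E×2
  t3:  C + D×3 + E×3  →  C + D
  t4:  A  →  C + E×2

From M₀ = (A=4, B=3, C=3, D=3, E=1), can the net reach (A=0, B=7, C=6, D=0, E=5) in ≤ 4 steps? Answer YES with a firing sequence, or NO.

step 1: fire t0:  (A=4, B=3, C=3, D=3, E=1) → (A=1, B=6, C=3, D=0, E=3)
step 2: fire t1:  (A=1, B=6, C=3, D=0, E=3) → (A=1, B=7, C=5, D=0, E=3)
step 3: fire t4:  (A=1, B=7, C=5, D=0, E=3) → (A=0, B=7, C=6, D=0, E=5)

YES — reachable via ⟨t0, t1, t4⟩ (3 firings)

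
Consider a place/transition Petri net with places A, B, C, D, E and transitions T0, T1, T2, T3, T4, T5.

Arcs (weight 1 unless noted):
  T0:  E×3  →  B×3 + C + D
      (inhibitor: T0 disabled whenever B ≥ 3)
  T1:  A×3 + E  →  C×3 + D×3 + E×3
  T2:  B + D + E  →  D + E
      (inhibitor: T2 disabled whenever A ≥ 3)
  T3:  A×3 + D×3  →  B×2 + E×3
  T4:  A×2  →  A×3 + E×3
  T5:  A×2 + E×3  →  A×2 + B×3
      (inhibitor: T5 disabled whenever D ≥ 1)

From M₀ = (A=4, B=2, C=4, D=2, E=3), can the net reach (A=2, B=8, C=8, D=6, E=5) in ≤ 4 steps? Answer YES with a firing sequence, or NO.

depth 0: 1 marking
depth 1: 4 markings reached so far
depth 2: 10 markings reached so far
depth 3: 18 markings reached so far
depth 4: 30 markings reached so far
target is not among the 30 markings reachable within 4 steps

NO — not reachable within 4 firings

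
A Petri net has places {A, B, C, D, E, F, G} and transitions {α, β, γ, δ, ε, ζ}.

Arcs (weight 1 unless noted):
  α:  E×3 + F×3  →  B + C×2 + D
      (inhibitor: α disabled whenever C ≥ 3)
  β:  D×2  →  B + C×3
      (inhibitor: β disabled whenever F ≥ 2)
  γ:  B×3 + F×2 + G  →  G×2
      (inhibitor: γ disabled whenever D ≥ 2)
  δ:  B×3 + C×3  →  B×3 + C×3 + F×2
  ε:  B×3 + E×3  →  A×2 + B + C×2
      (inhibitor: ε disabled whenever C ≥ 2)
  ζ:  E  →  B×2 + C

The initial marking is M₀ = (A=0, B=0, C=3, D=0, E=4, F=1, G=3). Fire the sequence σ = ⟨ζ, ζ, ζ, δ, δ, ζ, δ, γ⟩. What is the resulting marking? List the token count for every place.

(A=0, B=5, C=7, D=0, E=0, F=5, G=4)

step 1: fire ζ:  (A=0, B=0, C=3, D=0, E=4, F=1, G=3) → (A=0, B=2, C=4, D=0, E=3, F=1, G=3)
step 2: fire ζ:  (A=0, B=2, C=4, D=0, E=3, F=1, G=3) → (A=0, B=4, C=5, D=0, E=2, F=1, G=3)
step 3: fire ζ:  (A=0, B=4, C=5, D=0, E=2, F=1, G=3) → (A=0, B=6, C=6, D=0, E=1, F=1, G=3)
step 4: fire δ:  (A=0, B=6, C=6, D=0, E=1, F=1, G=3) → (A=0, B=6, C=6, D=0, E=1, F=3, G=3)
step 5: fire δ:  (A=0, B=6, C=6, D=0, E=1, F=3, G=3) → (A=0, B=6, C=6, D=0, E=1, F=5, G=3)
step 6: fire ζ:  (A=0, B=6, C=6, D=0, E=1, F=5, G=3) → (A=0, B=8, C=7, D=0, E=0, F=5, G=3)
step 7: fire δ:  (A=0, B=8, C=7, D=0, E=0, F=5, G=3) → (A=0, B=8, C=7, D=0, E=0, F=7, G=3)
step 8: fire γ:  (A=0, B=8, C=7, D=0, E=0, F=7, G=3) → (A=0, B=5, C=7, D=0, E=0, F=5, G=4)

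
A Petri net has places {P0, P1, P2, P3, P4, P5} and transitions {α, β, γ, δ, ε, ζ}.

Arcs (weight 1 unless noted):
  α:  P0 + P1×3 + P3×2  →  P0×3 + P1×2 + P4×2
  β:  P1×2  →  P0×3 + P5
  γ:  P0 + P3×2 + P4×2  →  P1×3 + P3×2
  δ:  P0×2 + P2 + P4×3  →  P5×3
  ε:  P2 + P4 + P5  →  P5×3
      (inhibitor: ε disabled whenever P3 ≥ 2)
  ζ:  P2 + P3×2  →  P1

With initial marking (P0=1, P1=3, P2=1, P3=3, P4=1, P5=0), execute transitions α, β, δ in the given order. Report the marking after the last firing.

(P0=4, P1=0, P2=0, P3=1, P4=0, P5=4)

step 1: fire α:  (P0=1, P1=3, P2=1, P3=3, P4=1, P5=0) → (P0=3, P1=2, P2=1, P3=1, P4=3, P5=0)
step 2: fire β:  (P0=3, P1=2, P2=1, P3=1, P4=3, P5=0) → (P0=6, P1=0, P2=1, P3=1, P4=3, P5=1)
step 3: fire δ:  (P0=6, P1=0, P2=1, P3=1, P4=3, P5=1) → (P0=4, P1=0, P2=0, P3=1, P4=0, P5=4)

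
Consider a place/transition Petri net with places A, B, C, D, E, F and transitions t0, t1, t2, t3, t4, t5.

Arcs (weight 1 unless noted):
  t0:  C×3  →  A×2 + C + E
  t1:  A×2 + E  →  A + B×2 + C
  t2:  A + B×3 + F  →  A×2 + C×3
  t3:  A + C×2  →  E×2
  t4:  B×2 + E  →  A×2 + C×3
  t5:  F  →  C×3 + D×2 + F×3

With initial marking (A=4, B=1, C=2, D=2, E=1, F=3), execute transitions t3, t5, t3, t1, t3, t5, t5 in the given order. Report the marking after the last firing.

(A=0, B=3, C=6, D=8, E=6, F=9)

step 1: fire t3:  (A=4, B=1, C=2, D=2, E=1, F=3) → (A=3, B=1, C=0, D=2, E=3, F=3)
step 2: fire t5:  (A=3, B=1, C=0, D=2, E=3, F=3) → (A=3, B=1, C=3, D=4, E=3, F=5)
step 3: fire t3:  (A=3, B=1, C=3, D=4, E=3, F=5) → (A=2, B=1, C=1, D=4, E=5, F=5)
step 4: fire t1:  (A=2, B=1, C=1, D=4, E=5, F=5) → (A=1, B=3, C=2, D=4, E=4, F=5)
step 5: fire t3:  (A=1, B=3, C=2, D=4, E=4, F=5) → (A=0, B=3, C=0, D=4, E=6, F=5)
step 6: fire t5:  (A=0, B=3, C=0, D=4, E=6, F=5) → (A=0, B=3, C=3, D=6, E=6, F=7)
step 7: fire t5:  (A=0, B=3, C=3, D=6, E=6, F=7) → (A=0, B=3, C=6, D=8, E=6, F=9)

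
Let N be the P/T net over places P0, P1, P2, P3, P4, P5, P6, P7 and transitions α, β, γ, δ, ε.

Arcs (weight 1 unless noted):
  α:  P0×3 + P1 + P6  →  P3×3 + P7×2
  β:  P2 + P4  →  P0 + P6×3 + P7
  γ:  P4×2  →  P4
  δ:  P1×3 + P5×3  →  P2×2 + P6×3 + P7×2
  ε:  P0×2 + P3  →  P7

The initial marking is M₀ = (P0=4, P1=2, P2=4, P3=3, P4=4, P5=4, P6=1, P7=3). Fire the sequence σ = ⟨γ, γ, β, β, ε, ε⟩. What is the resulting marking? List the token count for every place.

(P0=2, P1=2, P2=2, P3=1, P4=0, P5=4, P6=7, P7=7)

step 1: fire γ:  (P0=4, P1=2, P2=4, P3=3, P4=4, P5=4, P6=1, P7=3) → (P0=4, P1=2, P2=4, P3=3, P4=3, P5=4, P6=1, P7=3)
step 2: fire γ:  (P0=4, P1=2, P2=4, P3=3, P4=3, P5=4, P6=1, P7=3) → (P0=4, P1=2, P2=4, P3=3, P4=2, P5=4, P6=1, P7=3)
step 3: fire β:  (P0=4, P1=2, P2=4, P3=3, P4=2, P5=4, P6=1, P7=3) → (P0=5, P1=2, P2=3, P3=3, P4=1, P5=4, P6=4, P7=4)
step 4: fire β:  (P0=5, P1=2, P2=3, P3=3, P4=1, P5=4, P6=4, P7=4) → (P0=6, P1=2, P2=2, P3=3, P4=0, P5=4, P6=7, P7=5)
step 5: fire ε:  (P0=6, P1=2, P2=2, P3=3, P4=0, P5=4, P6=7, P7=5) → (P0=4, P1=2, P2=2, P3=2, P4=0, P5=4, P6=7, P7=6)
step 6: fire ε:  (P0=4, P1=2, P2=2, P3=2, P4=0, P5=4, P6=7, P7=6) → (P0=2, P1=2, P2=2, P3=1, P4=0, P5=4, P6=7, P7=7)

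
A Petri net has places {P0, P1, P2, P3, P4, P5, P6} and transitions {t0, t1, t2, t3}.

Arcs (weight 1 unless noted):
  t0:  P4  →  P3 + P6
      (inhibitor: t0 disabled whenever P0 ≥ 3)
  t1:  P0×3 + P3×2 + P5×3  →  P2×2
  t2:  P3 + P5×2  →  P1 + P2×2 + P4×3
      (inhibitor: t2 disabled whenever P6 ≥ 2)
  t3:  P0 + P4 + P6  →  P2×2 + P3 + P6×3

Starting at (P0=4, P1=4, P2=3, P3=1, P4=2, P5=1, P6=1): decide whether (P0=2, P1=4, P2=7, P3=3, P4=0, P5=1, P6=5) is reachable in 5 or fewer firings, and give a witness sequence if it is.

step 1: fire t3:  (P0=4, P1=4, P2=3, P3=1, P4=2, P5=1, P6=1) → (P0=3, P1=4, P2=5, P3=2, P4=1, P5=1, P6=3)
step 2: fire t3:  (P0=3, P1=4, P2=5, P3=2, P4=1, P5=1, P6=3) → (P0=2, P1=4, P2=7, P3=3, P4=0, P5=1, P6=5)

YES — reachable via ⟨t3, t3⟩ (2 firings)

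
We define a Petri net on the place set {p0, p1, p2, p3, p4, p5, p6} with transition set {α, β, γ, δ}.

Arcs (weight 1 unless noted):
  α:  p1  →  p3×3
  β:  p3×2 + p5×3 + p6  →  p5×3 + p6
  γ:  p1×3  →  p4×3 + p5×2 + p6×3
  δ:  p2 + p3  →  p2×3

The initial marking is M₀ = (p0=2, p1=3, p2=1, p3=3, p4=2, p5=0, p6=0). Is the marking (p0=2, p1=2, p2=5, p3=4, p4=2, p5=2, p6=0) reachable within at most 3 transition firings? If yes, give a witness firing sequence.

depth 0: 1 marking
depth 1: 4 markings reached so far
depth 2: 8 markings reached so far
depth 3: 13 markings reached so far
target is not among the 13 markings reachable within 3 steps

NO — not reachable within 3 firings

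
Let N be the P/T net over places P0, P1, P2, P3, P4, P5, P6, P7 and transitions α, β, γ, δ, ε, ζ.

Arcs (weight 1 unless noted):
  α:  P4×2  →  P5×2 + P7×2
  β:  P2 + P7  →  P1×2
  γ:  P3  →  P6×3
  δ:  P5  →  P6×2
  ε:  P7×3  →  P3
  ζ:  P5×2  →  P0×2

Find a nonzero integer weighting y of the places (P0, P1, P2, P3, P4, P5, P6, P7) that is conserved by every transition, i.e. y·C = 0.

y = (P0:0, P1:1, P2:2, P3:0, P4:0, P5:0, P6:0, P7:0)

Incidence matrix C (rows=places, cols=transitions):
        α    β    γ    δ    ε    ζ
   P0   0    0    0    0    0    2
   P1   0    2    0    0    0    0
   P2   0   -1    0    0    0    0
   P3   0    0   -1    0    1    0
   P4  -2    0    0    0    0    0
   P5   2    0    0   -1    0   -2
   P6   0    0    3    2    0    0
   P7   2   -1    0    0   -3    0

Candidate y = [0, 1, 2, 0, 0, 0, 0, 0]; check y·C column-wise:
  col α: 1·0 + 2·0 + 0·-2 + 0·2 + 0·2 = 0
  col β: 1·2 + 2·-1 + 0·-1 = 0
  col γ: 1·0 + 2·0 + 0·-1 + 0·3 = 0
  col δ: 1·0 + 2·0 + 0·-1 + 0·2 = 0
  col ε: 1·0 + 2·0 + 0·1 + 0·-3 = 0
  col ζ: 0·2 + 1·0 + 2·0 + 0·-2 = 0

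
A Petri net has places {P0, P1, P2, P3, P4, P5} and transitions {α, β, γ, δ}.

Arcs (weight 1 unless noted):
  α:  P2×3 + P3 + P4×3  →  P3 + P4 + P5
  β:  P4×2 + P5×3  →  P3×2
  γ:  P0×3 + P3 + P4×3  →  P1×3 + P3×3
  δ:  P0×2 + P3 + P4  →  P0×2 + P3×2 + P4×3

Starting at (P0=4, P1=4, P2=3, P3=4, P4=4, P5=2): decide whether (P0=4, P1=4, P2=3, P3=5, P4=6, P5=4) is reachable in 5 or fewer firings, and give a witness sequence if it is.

NO — not reachable within 5 firings

depth 0: 1 marking
depth 1: 4 markings reached so far
depth 2: 8 markings reached so far
depth 3: 13 markings reached so far
depth 4: 18 markings reached so far
depth 5: 24 markings reached so far
target is not among the 24 markings reachable within 5 steps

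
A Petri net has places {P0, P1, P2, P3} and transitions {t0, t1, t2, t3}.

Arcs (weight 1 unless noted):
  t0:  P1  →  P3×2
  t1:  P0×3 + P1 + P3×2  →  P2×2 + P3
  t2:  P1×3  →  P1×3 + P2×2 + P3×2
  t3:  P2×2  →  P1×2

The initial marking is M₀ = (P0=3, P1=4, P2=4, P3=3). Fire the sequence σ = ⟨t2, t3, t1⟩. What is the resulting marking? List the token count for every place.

step 1: fire t2:  (P0=3, P1=4, P2=4, P3=3) → (P0=3, P1=4, P2=6, P3=5)
step 2: fire t3:  (P0=3, P1=4, P2=6, P3=5) → (P0=3, P1=6, P2=4, P3=5)
step 3: fire t1:  (P0=3, P1=6, P2=4, P3=5) → (P0=0, P1=5, P2=6, P3=4)

(P0=0, P1=5, P2=6, P3=4)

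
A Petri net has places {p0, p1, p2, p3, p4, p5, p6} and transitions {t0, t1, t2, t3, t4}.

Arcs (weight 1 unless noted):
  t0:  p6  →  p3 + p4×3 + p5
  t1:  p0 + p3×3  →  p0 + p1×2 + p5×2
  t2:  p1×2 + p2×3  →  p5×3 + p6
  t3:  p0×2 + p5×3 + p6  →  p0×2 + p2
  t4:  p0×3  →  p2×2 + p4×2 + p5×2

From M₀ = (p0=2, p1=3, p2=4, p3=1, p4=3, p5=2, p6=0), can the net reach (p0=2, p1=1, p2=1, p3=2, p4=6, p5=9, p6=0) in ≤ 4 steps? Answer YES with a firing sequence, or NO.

depth 0: 1 marking
depth 1: 2 markings reached so far
depth 2: 4 markings reached so far
depth 3: 4 markings reached so far
(frontier empty at depth 3; search complete)
target is not among the 4 markings reachable within 4 steps

NO — not reachable within 4 firings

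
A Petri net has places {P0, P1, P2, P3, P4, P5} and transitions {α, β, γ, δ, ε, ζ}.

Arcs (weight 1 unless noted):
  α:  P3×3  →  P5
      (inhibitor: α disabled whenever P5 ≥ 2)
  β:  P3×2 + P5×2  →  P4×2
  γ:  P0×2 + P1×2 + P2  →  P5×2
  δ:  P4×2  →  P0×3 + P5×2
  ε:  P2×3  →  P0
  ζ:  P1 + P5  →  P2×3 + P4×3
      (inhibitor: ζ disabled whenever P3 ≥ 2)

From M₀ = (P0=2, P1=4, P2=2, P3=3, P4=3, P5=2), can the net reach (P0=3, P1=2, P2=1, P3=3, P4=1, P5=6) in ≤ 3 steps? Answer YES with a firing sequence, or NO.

YES — reachable via ⟨γ, δ⟩ (2 firings)

step 1: fire γ:  (P0=2, P1=4, P2=2, P3=3, P4=3, P5=2) → (P0=0, P1=2, P2=1, P3=3, P4=3, P5=4)
step 2: fire δ:  (P0=0, P1=2, P2=1, P3=3, P4=3, P5=4) → (P0=3, P1=2, P2=1, P3=3, P4=1, P5=6)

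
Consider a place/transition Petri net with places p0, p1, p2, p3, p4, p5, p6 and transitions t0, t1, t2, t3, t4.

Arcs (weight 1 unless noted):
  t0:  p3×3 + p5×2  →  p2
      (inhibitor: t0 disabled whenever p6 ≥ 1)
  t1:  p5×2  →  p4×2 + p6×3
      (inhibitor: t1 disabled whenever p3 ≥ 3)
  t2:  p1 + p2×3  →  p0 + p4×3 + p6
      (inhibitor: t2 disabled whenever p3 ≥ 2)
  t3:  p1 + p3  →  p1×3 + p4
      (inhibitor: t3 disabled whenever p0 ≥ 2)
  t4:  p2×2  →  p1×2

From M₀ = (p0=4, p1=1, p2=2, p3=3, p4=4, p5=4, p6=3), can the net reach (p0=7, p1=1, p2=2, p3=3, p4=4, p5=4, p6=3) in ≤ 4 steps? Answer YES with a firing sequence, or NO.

depth 0: 1 marking
depth 1: 2 markings reached so far
depth 2: 2 markings reached so far
(frontier empty at depth 2; search complete)
target is not among the 2 markings reachable within 4 steps

NO — not reachable within 4 firings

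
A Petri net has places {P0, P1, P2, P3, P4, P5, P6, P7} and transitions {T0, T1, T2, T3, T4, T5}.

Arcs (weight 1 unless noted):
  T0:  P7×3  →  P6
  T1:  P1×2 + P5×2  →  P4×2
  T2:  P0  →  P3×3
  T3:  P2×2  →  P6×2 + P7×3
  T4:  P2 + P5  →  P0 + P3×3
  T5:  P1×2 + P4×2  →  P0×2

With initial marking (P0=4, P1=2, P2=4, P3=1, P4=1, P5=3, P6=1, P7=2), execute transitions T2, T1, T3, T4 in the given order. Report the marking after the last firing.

step 1: fire T2:  (P0=4, P1=2, P2=4, P3=1, P4=1, P5=3, P6=1, P7=2) → (P0=3, P1=2, P2=4, P3=4, P4=1, P5=3, P6=1, P7=2)
step 2: fire T1:  (P0=3, P1=2, P2=4, P3=4, P4=1, P5=3, P6=1, P7=2) → (P0=3, P1=0, P2=4, P3=4, P4=3, P5=1, P6=1, P7=2)
step 3: fire T3:  (P0=3, P1=0, P2=4, P3=4, P4=3, P5=1, P6=1, P7=2) → (P0=3, P1=0, P2=2, P3=4, P4=3, P5=1, P6=3, P7=5)
step 4: fire T4:  (P0=3, P1=0, P2=2, P3=4, P4=3, P5=1, P6=3, P7=5) → (P0=4, P1=0, P2=1, P3=7, P4=3, P5=0, P6=3, P7=5)

(P0=4, P1=0, P2=1, P3=7, P4=3, P5=0, P6=3, P7=5)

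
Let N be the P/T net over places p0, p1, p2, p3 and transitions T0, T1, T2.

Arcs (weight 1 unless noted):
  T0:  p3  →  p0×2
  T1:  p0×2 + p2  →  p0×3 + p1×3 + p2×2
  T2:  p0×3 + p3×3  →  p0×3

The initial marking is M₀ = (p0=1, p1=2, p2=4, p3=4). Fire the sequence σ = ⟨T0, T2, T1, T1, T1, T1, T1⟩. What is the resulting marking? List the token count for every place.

step 1: fire T0:  (p0=1, p1=2, p2=4, p3=4) → (p0=3, p1=2, p2=4, p3=3)
step 2: fire T2:  (p0=3, p1=2, p2=4, p3=3) → (p0=3, p1=2, p2=4, p3=0)
step 3: fire T1:  (p0=3, p1=2, p2=4, p3=0) → (p0=4, p1=5, p2=5, p3=0)
step 4: fire T1:  (p0=4, p1=5, p2=5, p3=0) → (p0=5, p1=8, p2=6, p3=0)
step 5: fire T1:  (p0=5, p1=8, p2=6, p3=0) → (p0=6, p1=11, p2=7, p3=0)
step 6: fire T1:  (p0=6, p1=11, p2=7, p3=0) → (p0=7, p1=14, p2=8, p3=0)
step 7: fire T1:  (p0=7, p1=14, p2=8, p3=0) → (p0=8, p1=17, p2=9, p3=0)

(p0=8, p1=17, p2=9, p3=0)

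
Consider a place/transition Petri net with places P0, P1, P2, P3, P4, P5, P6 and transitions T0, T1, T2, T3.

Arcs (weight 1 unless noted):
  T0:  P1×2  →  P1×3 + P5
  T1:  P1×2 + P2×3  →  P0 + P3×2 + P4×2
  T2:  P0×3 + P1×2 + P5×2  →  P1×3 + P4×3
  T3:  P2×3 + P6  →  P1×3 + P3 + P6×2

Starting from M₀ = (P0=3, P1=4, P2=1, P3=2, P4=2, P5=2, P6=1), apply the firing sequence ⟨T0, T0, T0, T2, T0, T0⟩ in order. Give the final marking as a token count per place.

step 1: fire T0:  (P0=3, P1=4, P2=1, P3=2, P4=2, P5=2, P6=1) → (P0=3, P1=5, P2=1, P3=2, P4=2, P5=3, P6=1)
step 2: fire T0:  (P0=3, P1=5, P2=1, P3=2, P4=2, P5=3, P6=1) → (P0=3, P1=6, P2=1, P3=2, P4=2, P5=4, P6=1)
step 3: fire T0:  (P0=3, P1=6, P2=1, P3=2, P4=2, P5=4, P6=1) → (P0=3, P1=7, P2=1, P3=2, P4=2, P5=5, P6=1)
step 4: fire T2:  (P0=3, P1=7, P2=1, P3=2, P4=2, P5=5, P6=1) → (P0=0, P1=8, P2=1, P3=2, P4=5, P5=3, P6=1)
step 5: fire T0:  (P0=0, P1=8, P2=1, P3=2, P4=5, P5=3, P6=1) → (P0=0, P1=9, P2=1, P3=2, P4=5, P5=4, P6=1)
step 6: fire T0:  (P0=0, P1=9, P2=1, P3=2, P4=5, P5=4, P6=1) → (P0=0, P1=10, P2=1, P3=2, P4=5, P5=5, P6=1)

(P0=0, P1=10, P2=1, P3=2, P4=5, P5=5, P6=1)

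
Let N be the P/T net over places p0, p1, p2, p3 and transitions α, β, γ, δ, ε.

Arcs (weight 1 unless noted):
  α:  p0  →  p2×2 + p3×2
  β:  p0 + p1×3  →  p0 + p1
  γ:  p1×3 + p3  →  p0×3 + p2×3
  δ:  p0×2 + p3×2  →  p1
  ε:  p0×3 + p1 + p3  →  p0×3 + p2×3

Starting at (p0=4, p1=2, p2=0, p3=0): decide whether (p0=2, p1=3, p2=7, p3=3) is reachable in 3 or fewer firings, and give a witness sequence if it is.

NO — not reachable within 3 firings

depth 0: 1 marking
depth 1: 2 markings reached so far
depth 2: 5 markings reached so far
depth 3: 10 markings reached so far
target is not among the 10 markings reachable within 3 steps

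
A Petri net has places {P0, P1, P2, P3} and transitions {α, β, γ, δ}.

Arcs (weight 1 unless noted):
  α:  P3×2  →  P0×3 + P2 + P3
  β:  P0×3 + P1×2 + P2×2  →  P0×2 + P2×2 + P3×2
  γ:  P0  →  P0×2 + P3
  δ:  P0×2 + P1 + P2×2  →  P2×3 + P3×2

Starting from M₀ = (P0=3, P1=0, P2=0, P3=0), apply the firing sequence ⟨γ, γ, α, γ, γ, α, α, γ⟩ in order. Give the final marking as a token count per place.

(P0=17, P1=0, P2=3, P3=2)

step 1: fire γ:  (P0=3, P1=0, P2=0, P3=0) → (P0=4, P1=0, P2=0, P3=1)
step 2: fire γ:  (P0=4, P1=0, P2=0, P3=1) → (P0=5, P1=0, P2=0, P3=2)
step 3: fire α:  (P0=5, P1=0, P2=0, P3=2) → (P0=8, P1=0, P2=1, P3=1)
step 4: fire γ:  (P0=8, P1=0, P2=1, P3=1) → (P0=9, P1=0, P2=1, P3=2)
step 5: fire γ:  (P0=9, P1=0, P2=1, P3=2) → (P0=10, P1=0, P2=1, P3=3)
step 6: fire α:  (P0=10, P1=0, P2=1, P3=3) → (P0=13, P1=0, P2=2, P3=2)
step 7: fire α:  (P0=13, P1=0, P2=2, P3=2) → (P0=16, P1=0, P2=3, P3=1)
step 8: fire γ:  (P0=16, P1=0, P2=3, P3=1) → (P0=17, P1=0, P2=3, P3=2)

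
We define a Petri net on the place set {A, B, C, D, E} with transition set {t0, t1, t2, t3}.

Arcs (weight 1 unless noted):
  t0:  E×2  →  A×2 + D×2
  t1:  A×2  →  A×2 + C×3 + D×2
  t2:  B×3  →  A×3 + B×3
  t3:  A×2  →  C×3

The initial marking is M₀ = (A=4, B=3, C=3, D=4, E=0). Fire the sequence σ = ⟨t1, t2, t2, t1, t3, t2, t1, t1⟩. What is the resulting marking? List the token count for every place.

step 1: fire t1:  (A=4, B=3, C=3, D=4, E=0) → (A=4, B=3, C=6, D=6, E=0)
step 2: fire t2:  (A=4, B=3, C=6, D=6, E=0) → (A=7, B=3, C=6, D=6, E=0)
step 3: fire t2:  (A=7, B=3, C=6, D=6, E=0) → (A=10, B=3, C=6, D=6, E=0)
step 4: fire t1:  (A=10, B=3, C=6, D=6, E=0) → (A=10, B=3, C=9, D=8, E=0)
step 5: fire t3:  (A=10, B=3, C=9, D=8, E=0) → (A=8, B=3, C=12, D=8, E=0)
step 6: fire t2:  (A=8, B=3, C=12, D=8, E=0) → (A=11, B=3, C=12, D=8, E=0)
step 7: fire t1:  (A=11, B=3, C=12, D=8, E=0) → (A=11, B=3, C=15, D=10, E=0)
step 8: fire t1:  (A=11, B=3, C=15, D=10, E=0) → (A=11, B=3, C=18, D=12, E=0)

(A=11, B=3, C=18, D=12, E=0)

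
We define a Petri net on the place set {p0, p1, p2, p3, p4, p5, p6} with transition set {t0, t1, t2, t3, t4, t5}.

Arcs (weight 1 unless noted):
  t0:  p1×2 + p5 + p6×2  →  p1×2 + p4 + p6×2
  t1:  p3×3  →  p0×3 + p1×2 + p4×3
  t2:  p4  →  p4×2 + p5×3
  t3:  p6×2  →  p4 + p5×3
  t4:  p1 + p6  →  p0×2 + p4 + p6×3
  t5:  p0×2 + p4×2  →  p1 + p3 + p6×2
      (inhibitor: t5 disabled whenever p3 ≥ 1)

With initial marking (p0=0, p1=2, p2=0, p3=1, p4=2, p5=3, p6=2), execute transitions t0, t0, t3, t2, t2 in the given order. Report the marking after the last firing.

(p0=0, p1=2, p2=0, p3=1, p4=7, p5=10, p6=0)

step 1: fire t0:  (p0=0, p1=2, p2=0, p3=1, p4=2, p5=3, p6=2) → (p0=0, p1=2, p2=0, p3=1, p4=3, p5=2, p6=2)
step 2: fire t0:  (p0=0, p1=2, p2=0, p3=1, p4=3, p5=2, p6=2) → (p0=0, p1=2, p2=0, p3=1, p4=4, p5=1, p6=2)
step 3: fire t3:  (p0=0, p1=2, p2=0, p3=1, p4=4, p5=1, p6=2) → (p0=0, p1=2, p2=0, p3=1, p4=5, p5=4, p6=0)
step 4: fire t2:  (p0=0, p1=2, p2=0, p3=1, p4=5, p5=4, p6=0) → (p0=0, p1=2, p2=0, p3=1, p4=6, p5=7, p6=0)
step 5: fire t2:  (p0=0, p1=2, p2=0, p3=1, p4=6, p5=7, p6=0) → (p0=0, p1=2, p2=0, p3=1, p4=7, p5=10, p6=0)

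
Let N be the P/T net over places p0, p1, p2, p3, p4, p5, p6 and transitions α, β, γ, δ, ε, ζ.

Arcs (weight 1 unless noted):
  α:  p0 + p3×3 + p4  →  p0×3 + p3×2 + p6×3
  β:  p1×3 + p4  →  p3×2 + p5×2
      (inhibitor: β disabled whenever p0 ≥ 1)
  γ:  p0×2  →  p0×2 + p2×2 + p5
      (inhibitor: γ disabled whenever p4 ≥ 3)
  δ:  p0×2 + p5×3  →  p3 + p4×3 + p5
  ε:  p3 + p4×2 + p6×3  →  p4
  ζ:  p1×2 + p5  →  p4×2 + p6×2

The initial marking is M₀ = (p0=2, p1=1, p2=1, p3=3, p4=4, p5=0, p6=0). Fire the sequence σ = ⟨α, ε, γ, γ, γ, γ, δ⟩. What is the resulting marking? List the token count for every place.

(p0=2, p1=1, p2=9, p3=2, p4=5, p5=2, p6=0)

step 1: fire α:  (p0=2, p1=1, p2=1, p3=3, p4=4, p5=0, p6=0) → (p0=4, p1=1, p2=1, p3=2, p4=3, p5=0, p6=3)
step 2: fire ε:  (p0=4, p1=1, p2=1, p3=2, p4=3, p5=0, p6=3) → (p0=4, p1=1, p2=1, p3=1, p4=2, p5=0, p6=0)
step 3: fire γ:  (p0=4, p1=1, p2=1, p3=1, p4=2, p5=0, p6=0) → (p0=4, p1=1, p2=3, p3=1, p4=2, p5=1, p6=0)
step 4: fire γ:  (p0=4, p1=1, p2=3, p3=1, p4=2, p5=1, p6=0) → (p0=4, p1=1, p2=5, p3=1, p4=2, p5=2, p6=0)
step 5: fire γ:  (p0=4, p1=1, p2=5, p3=1, p4=2, p5=2, p6=0) → (p0=4, p1=1, p2=7, p3=1, p4=2, p5=3, p6=0)
step 6: fire γ:  (p0=4, p1=1, p2=7, p3=1, p4=2, p5=3, p6=0) → (p0=4, p1=1, p2=9, p3=1, p4=2, p5=4, p6=0)
step 7: fire δ:  (p0=4, p1=1, p2=9, p3=1, p4=2, p5=4, p6=0) → (p0=2, p1=1, p2=9, p3=2, p4=5, p5=2, p6=0)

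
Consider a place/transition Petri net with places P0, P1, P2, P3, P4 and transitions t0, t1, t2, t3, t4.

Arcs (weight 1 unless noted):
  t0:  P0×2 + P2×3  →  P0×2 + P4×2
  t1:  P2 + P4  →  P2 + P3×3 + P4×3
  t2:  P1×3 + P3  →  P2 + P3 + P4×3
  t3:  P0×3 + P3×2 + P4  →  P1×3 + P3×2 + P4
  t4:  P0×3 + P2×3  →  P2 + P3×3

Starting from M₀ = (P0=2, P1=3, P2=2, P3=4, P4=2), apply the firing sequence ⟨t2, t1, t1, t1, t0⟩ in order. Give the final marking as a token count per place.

step 1: fire t2:  (P0=2, P1=3, P2=2, P3=4, P4=2) → (P0=2, P1=0, P2=3, P3=4, P4=5)
step 2: fire t1:  (P0=2, P1=0, P2=3, P3=4, P4=5) → (P0=2, P1=0, P2=3, P3=7, P4=7)
step 3: fire t1:  (P0=2, P1=0, P2=3, P3=7, P4=7) → (P0=2, P1=0, P2=3, P3=10, P4=9)
step 4: fire t1:  (P0=2, P1=0, P2=3, P3=10, P4=9) → (P0=2, P1=0, P2=3, P3=13, P4=11)
step 5: fire t0:  (P0=2, P1=0, P2=3, P3=13, P4=11) → (P0=2, P1=0, P2=0, P3=13, P4=13)

(P0=2, P1=0, P2=0, P3=13, P4=13)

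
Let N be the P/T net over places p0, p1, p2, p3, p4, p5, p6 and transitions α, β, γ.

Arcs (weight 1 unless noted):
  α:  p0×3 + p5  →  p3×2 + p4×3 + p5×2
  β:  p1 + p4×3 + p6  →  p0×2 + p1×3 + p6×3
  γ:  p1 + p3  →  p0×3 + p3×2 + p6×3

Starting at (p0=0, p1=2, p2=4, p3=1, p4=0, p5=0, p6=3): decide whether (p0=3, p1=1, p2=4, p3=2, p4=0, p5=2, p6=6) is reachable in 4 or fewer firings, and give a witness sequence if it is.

depth 0: 1 marking
depth 1: 2 markings reached so far
depth 2: 3 markings reached so far
depth 3: 3 markings reached so far
(frontier empty at depth 3; search complete)
target is not among the 3 markings reachable within 4 steps

NO — not reachable within 4 firings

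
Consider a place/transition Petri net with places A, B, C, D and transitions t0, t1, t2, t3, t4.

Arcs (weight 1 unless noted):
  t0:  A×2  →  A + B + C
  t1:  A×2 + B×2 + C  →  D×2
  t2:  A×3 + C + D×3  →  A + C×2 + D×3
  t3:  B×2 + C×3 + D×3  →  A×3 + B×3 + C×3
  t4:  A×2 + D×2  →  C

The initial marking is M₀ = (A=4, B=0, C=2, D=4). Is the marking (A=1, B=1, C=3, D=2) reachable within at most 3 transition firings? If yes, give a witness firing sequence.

depth 0: 1 marking
depth 1: 4 markings reached so far
depth 2: 9 markings reached so far
depth 3: 13 markings reached so far
target is not among the 13 markings reachable within 3 steps

NO — not reachable within 3 firings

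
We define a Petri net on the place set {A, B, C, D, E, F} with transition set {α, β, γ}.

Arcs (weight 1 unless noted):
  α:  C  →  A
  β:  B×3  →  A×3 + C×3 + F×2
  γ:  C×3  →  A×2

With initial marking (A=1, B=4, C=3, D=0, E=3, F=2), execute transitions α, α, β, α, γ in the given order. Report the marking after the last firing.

(A=9, B=1, C=0, D=0, E=3, F=4)

step 1: fire α:  (A=1, B=4, C=3, D=0, E=3, F=2) → (A=2, B=4, C=2, D=0, E=3, F=2)
step 2: fire α:  (A=2, B=4, C=2, D=0, E=3, F=2) → (A=3, B=4, C=1, D=0, E=3, F=2)
step 3: fire β:  (A=3, B=4, C=1, D=0, E=3, F=2) → (A=6, B=1, C=4, D=0, E=3, F=4)
step 4: fire α:  (A=6, B=1, C=4, D=0, E=3, F=4) → (A=7, B=1, C=3, D=0, E=3, F=4)
step 5: fire γ:  (A=7, B=1, C=3, D=0, E=3, F=4) → (A=9, B=1, C=0, D=0, E=3, F=4)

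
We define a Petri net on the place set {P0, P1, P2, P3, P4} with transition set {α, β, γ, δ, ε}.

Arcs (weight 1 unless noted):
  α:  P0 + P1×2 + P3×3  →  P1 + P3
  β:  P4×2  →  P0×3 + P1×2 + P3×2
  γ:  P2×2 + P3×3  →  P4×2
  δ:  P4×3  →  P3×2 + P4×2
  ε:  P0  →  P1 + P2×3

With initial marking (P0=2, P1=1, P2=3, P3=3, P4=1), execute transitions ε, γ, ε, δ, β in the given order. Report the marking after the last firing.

step 1: fire ε:  (P0=2, P1=1, P2=3, P3=3, P4=1) → (P0=1, P1=2, P2=6, P3=3, P4=1)
step 2: fire γ:  (P0=1, P1=2, P2=6, P3=3, P4=1) → (P0=1, P1=2, P2=4, P3=0, P4=3)
step 3: fire ε:  (P0=1, P1=2, P2=4, P3=0, P4=3) → (P0=0, P1=3, P2=7, P3=0, P4=3)
step 4: fire δ:  (P0=0, P1=3, P2=7, P3=0, P4=3) → (P0=0, P1=3, P2=7, P3=2, P4=2)
step 5: fire β:  (P0=0, P1=3, P2=7, P3=2, P4=2) → (P0=3, P1=5, P2=7, P3=4, P4=0)

(P0=3, P1=5, P2=7, P3=4, P4=0)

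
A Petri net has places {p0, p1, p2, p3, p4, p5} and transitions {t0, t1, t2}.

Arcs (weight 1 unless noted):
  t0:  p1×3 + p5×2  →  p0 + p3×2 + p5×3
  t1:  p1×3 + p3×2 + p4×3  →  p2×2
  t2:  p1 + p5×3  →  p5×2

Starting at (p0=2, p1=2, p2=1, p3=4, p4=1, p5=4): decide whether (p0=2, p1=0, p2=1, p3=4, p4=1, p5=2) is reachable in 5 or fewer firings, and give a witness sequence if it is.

step 1: fire t2:  (p0=2, p1=2, p2=1, p3=4, p4=1, p5=4) → (p0=2, p1=1, p2=1, p3=4, p4=1, p5=3)
step 2: fire t2:  (p0=2, p1=1, p2=1, p3=4, p4=1, p5=3) → (p0=2, p1=0, p2=1, p3=4, p4=1, p5=2)

YES — reachable via ⟨t2, t2⟩ (2 firings)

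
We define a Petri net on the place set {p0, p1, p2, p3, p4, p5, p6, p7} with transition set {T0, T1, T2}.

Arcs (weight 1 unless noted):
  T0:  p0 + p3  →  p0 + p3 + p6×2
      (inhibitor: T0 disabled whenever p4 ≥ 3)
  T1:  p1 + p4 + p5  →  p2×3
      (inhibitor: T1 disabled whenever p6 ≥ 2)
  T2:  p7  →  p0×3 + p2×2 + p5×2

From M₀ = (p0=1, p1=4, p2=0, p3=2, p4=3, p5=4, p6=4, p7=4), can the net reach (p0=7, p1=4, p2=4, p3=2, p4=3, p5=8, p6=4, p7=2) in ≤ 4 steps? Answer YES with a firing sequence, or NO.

step 1: fire T2:  (p0=1, p1=4, p2=0, p3=2, p4=3, p5=4, p6=4, p7=4) → (p0=4, p1=4, p2=2, p3=2, p4=3, p5=6, p6=4, p7=3)
step 2: fire T2:  (p0=4, p1=4, p2=2, p3=2, p4=3, p5=6, p6=4, p7=3) → (p0=7, p1=4, p2=4, p3=2, p4=3, p5=8, p6=4, p7=2)

YES — reachable via ⟨T2, T2⟩ (2 firings)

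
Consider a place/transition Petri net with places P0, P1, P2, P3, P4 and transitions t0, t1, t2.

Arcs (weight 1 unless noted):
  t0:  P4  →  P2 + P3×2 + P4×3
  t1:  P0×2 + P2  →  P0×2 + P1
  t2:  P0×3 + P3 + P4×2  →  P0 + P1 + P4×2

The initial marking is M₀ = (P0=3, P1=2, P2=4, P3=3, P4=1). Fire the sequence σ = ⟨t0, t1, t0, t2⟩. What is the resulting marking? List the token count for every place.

step 1: fire t0:  (P0=3, P1=2, P2=4, P3=3, P4=1) → (P0=3, P1=2, P2=5, P3=5, P4=3)
step 2: fire t1:  (P0=3, P1=2, P2=5, P3=5, P4=3) → (P0=3, P1=3, P2=4, P3=5, P4=3)
step 3: fire t0:  (P0=3, P1=3, P2=4, P3=5, P4=3) → (P0=3, P1=3, P2=5, P3=7, P4=5)
step 4: fire t2:  (P0=3, P1=3, P2=5, P3=7, P4=5) → (P0=1, P1=4, P2=5, P3=6, P4=5)

(P0=1, P1=4, P2=5, P3=6, P4=5)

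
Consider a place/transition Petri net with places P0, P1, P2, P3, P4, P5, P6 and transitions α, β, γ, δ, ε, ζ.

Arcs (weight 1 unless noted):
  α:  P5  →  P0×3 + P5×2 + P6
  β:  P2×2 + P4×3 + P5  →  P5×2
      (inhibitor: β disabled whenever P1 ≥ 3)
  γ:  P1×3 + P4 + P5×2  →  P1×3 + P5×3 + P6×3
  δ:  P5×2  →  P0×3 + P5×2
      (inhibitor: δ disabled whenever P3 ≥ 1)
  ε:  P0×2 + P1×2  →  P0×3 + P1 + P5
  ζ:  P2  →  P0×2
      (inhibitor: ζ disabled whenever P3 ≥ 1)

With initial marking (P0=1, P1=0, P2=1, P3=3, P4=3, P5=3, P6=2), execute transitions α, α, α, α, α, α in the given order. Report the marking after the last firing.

(P0=19, P1=0, P2=1, P3=3, P4=3, P5=9, P6=8)

step 1: fire α:  (P0=1, P1=0, P2=1, P3=3, P4=3, P5=3, P6=2) → (P0=4, P1=0, P2=1, P3=3, P4=3, P5=4, P6=3)
step 2: fire α:  (P0=4, P1=0, P2=1, P3=3, P4=3, P5=4, P6=3) → (P0=7, P1=0, P2=1, P3=3, P4=3, P5=5, P6=4)
step 3: fire α:  (P0=7, P1=0, P2=1, P3=3, P4=3, P5=5, P6=4) → (P0=10, P1=0, P2=1, P3=3, P4=3, P5=6, P6=5)
step 4: fire α:  (P0=10, P1=0, P2=1, P3=3, P4=3, P5=6, P6=5) → (P0=13, P1=0, P2=1, P3=3, P4=3, P5=7, P6=6)
step 5: fire α:  (P0=13, P1=0, P2=1, P3=3, P4=3, P5=7, P6=6) → (P0=16, P1=0, P2=1, P3=3, P4=3, P5=8, P6=7)
step 6: fire α:  (P0=16, P1=0, P2=1, P3=3, P4=3, P5=8, P6=7) → (P0=19, P1=0, P2=1, P3=3, P4=3, P5=9, P6=8)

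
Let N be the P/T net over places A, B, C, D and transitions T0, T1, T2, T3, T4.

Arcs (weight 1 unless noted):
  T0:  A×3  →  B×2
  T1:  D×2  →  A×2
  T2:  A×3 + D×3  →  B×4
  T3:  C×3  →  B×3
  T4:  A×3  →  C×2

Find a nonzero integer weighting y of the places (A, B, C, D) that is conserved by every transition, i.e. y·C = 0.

Incidence matrix C (rows=places, cols=transitions):
       T0   T1   T2   T3   T4
    A  -3    2   -3    0   -3
    B   2    0    4    3    0
    C   0    0    0   -3    2
    D   0   -2   -3    0    0

Candidate y = [2, 3, 3, 2]; check y·C column-wise:
  col T0: 2·-3 + 3·2 + 3·0 + 2·0 = 0
  col T1: 2·2 + 3·0 + 3·0 + 2·-2 = 0
  col T2: 2·-3 + 3·4 + 3·0 + 2·-3 = 0
  col T3: 2·0 + 3·3 + 3·-3 + 2·0 = 0
  col T4: 2·-3 + 3·0 + 3·2 + 2·0 = 0

y = (A:2, B:3, C:3, D:2)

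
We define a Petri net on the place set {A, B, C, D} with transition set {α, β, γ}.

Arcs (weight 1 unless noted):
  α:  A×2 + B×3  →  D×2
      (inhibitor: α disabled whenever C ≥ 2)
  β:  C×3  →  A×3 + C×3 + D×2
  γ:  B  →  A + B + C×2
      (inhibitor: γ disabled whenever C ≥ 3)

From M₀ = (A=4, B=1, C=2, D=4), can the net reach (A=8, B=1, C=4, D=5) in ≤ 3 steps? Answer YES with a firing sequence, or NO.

NO — not reachable within 3 firings

depth 0: 1 marking
depth 1: 2 markings reached so far
depth 2: 3 markings reached so far
depth 3: 4 markings reached so far
target is not among the 4 markings reachable within 3 steps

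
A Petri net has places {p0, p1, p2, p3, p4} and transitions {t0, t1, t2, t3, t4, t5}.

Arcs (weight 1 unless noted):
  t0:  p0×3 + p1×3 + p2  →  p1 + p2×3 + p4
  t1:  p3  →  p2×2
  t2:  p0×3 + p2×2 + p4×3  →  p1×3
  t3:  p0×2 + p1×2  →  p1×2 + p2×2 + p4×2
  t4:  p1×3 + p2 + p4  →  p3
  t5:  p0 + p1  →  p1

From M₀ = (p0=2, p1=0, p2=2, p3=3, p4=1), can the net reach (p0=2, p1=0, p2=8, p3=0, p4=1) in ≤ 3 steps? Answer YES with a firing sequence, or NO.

step 1: fire t1:  (p0=2, p1=0, p2=2, p3=3, p4=1) → (p0=2, p1=0, p2=4, p3=2, p4=1)
step 2: fire t1:  (p0=2, p1=0, p2=4, p3=2, p4=1) → (p0=2, p1=0, p2=6, p3=1, p4=1)
step 3: fire t1:  (p0=2, p1=0, p2=6, p3=1, p4=1) → (p0=2, p1=0, p2=8, p3=0, p4=1)

YES — reachable via ⟨t1, t1, t1⟩ (3 firings)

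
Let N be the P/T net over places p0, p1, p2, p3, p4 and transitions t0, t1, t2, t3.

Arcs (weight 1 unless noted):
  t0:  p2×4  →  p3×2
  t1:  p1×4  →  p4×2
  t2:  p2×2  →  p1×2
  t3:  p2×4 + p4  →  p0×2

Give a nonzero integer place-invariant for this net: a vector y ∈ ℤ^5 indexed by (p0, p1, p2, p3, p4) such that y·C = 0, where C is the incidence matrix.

Incidence matrix C (rows=places, cols=transitions):
       t0   t1   t2   t3
   p0   0    0    0    2
   p1   0   -4    2    0
   p2  -4    0   -2   -4
   p3   2    0    0    0
   p4   0    2    0   -1

Candidate y = [3, 1, 1, 2, 2]; check y·C column-wise:
  col t0: 3·0 + 1·0 + 1·-4 + 2·2 + 2·0 = 0
  col t1: 3·0 + 1·-4 + 1·0 + 2·0 + 2·2 = 0
  col t2: 3·0 + 1·2 + 1·-2 + 2·0 + 2·0 = 0
  col t3: 3·2 + 1·0 + 1·-4 + 2·0 + 2·-1 = 0

y = (p0:3, p1:1, p2:1, p3:2, p4:2)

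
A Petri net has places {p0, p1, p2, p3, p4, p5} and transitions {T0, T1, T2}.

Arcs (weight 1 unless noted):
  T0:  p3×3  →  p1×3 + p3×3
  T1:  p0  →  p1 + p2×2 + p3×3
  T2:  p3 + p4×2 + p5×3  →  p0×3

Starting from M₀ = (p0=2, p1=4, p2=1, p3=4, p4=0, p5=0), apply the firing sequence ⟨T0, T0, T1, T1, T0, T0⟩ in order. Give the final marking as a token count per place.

(p0=0, p1=18, p2=5, p3=10, p4=0, p5=0)

step 1: fire T0:  (p0=2, p1=4, p2=1, p3=4, p4=0, p5=0) → (p0=2, p1=7, p2=1, p3=4, p4=0, p5=0)
step 2: fire T0:  (p0=2, p1=7, p2=1, p3=4, p4=0, p5=0) → (p0=2, p1=10, p2=1, p3=4, p4=0, p5=0)
step 3: fire T1:  (p0=2, p1=10, p2=1, p3=4, p4=0, p5=0) → (p0=1, p1=11, p2=3, p3=7, p4=0, p5=0)
step 4: fire T1:  (p0=1, p1=11, p2=3, p3=7, p4=0, p5=0) → (p0=0, p1=12, p2=5, p3=10, p4=0, p5=0)
step 5: fire T0:  (p0=0, p1=12, p2=5, p3=10, p4=0, p5=0) → (p0=0, p1=15, p2=5, p3=10, p4=0, p5=0)
step 6: fire T0:  (p0=0, p1=15, p2=5, p3=10, p4=0, p5=0) → (p0=0, p1=18, p2=5, p3=10, p4=0, p5=0)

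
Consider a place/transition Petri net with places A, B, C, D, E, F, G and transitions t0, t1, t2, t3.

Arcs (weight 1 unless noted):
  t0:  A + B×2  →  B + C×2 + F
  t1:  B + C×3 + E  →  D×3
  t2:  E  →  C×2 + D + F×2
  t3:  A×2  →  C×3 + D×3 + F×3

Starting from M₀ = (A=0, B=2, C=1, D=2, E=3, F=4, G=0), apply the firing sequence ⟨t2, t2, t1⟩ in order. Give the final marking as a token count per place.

(A=0, B=1, C=2, D=7, E=0, F=8, G=0)

step 1: fire t2:  (A=0, B=2, C=1, D=2, E=3, F=4, G=0) → (A=0, B=2, C=3, D=3, E=2, F=6, G=0)
step 2: fire t2:  (A=0, B=2, C=3, D=3, E=2, F=6, G=0) → (A=0, B=2, C=5, D=4, E=1, F=8, G=0)
step 3: fire t1:  (A=0, B=2, C=5, D=4, E=1, F=8, G=0) → (A=0, B=1, C=2, D=7, E=0, F=8, G=0)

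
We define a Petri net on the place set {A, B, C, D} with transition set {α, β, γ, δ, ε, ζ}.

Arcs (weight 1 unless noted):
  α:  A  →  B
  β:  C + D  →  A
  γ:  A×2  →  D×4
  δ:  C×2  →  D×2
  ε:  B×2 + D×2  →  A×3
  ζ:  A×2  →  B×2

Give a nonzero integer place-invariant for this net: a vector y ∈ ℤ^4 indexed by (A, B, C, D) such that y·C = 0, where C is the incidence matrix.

Incidence matrix C (rows=places, cols=transitions):
        α    β    γ    δ    ε    ζ
    A  -1    1   -2    0    3   -2
    B   1    0    0    0   -2    2
    C   0   -1    0   -2    0    0
    D   0   -1    4    2   -2    0

Candidate y = [2, 2, 1, 1]; check y·C column-wise:
  col α: 2·-1 + 2·1 + 1·0 + 1·0 = 0
  col β: 2·1 + 2·0 + 1·-1 + 1·-1 = 0
  col γ: 2·-2 + 2·0 + 1·0 + 1·4 = 0
  col δ: 2·0 + 2·0 + 1·-2 + 1·2 = 0
  col ε: 2·3 + 2·-2 + 1·0 + 1·-2 = 0
  col ζ: 2·-2 + 2·2 + 1·0 + 1·0 = 0

y = (A:2, B:2, C:1, D:1)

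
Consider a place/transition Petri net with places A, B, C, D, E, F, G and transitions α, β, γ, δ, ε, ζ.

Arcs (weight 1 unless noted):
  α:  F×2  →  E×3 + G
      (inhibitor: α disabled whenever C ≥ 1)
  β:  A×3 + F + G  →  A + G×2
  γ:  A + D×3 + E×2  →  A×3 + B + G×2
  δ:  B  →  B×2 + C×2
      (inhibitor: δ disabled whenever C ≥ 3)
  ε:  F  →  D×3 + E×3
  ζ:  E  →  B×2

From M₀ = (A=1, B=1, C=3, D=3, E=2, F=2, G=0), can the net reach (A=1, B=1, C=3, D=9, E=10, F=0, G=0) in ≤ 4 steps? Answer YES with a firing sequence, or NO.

NO — not reachable within 4 firings

depth 0: 1 marking
depth 1: 4 markings reached so far
depth 2: 9 markings reached so far
depth 3: 15 markings reached so far
depth 4: 23 markings reached so far
target is not among the 23 markings reachable within 4 steps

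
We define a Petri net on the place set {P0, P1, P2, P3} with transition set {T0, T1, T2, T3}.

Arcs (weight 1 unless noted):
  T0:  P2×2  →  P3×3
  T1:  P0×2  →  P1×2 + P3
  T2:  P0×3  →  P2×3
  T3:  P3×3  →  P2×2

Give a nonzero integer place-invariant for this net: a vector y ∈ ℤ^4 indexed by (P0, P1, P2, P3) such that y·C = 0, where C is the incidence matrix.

y = (P0:3, P1:2, P2:3, P3:2)

Incidence matrix C (rows=places, cols=transitions):
       T0   T1   T2   T3
   P0   0   -2   -3    0
   P1   0    2    0    0
   P2  -2    0    3    2
   P3   3    1    0   -3

Candidate y = [3, 2, 3, 2]; check y·C column-wise:
  col T0: 3·0 + 2·0 + 3·-2 + 2·3 = 0
  col T1: 3·-2 + 2·2 + 3·0 + 2·1 = 0
  col T2: 3·-3 + 2·0 + 3·3 + 2·0 = 0
  col T3: 3·0 + 2·0 + 3·2 + 2·-3 = 0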